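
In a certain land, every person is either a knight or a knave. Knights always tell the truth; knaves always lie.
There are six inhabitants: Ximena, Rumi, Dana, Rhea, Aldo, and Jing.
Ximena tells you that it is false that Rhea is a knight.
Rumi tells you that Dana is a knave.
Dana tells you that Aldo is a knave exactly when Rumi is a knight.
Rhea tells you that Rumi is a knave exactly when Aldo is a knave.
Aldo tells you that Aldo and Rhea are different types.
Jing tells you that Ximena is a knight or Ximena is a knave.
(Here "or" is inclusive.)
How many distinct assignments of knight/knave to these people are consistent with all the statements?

Consistent assignments:
  Ximena=knight, Rumi=knave, Dana=knight, Rhea=knave, Aldo=knight, Jing=knight

1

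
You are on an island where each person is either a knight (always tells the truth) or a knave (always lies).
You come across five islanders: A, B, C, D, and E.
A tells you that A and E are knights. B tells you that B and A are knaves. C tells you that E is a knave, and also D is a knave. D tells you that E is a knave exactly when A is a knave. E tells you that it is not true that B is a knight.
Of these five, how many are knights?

3

The unique consistent assignment is A=knight, B=knave, C=knave, D=knight, E=knight.
That has 3 knights.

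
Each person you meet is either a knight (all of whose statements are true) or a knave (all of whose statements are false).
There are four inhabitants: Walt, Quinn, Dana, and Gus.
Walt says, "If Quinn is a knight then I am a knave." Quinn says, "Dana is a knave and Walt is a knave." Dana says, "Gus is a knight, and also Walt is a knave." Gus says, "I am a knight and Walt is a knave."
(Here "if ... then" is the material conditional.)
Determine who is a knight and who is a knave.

Walt is a knight, Quinn is a knave, Dana is a knave, and Gus is a knave.

Walt is a knight, so "if Quinn is a knight then I am a knave" must be true — and it is.
Quinn is a knave, and the claim "Dana is a knave and Walt is a knave" is indeed false.
Since Dana is a knave, "Gus is a knight, and also Walt is a knave" needs to be false, which holds.
Gus is a knave, and the claim "I am a knight and Walt is a knave" is indeed false.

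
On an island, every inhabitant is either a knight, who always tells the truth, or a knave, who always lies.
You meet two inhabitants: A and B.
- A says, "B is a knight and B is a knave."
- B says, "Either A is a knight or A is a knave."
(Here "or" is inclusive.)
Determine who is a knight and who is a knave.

Knights: B. Knaves: A.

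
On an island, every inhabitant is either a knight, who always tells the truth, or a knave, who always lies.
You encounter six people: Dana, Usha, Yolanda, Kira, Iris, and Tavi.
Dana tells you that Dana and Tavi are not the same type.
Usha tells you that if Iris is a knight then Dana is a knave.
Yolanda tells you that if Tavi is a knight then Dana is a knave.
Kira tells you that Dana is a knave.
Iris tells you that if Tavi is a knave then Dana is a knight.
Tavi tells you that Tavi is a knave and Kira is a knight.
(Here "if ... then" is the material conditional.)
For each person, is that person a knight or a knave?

Dana is a knight; "Dana and Tavi are not the same type" is True, as required.
Usha is a knave, and the claim "if Iris is a knight then Dana is a knave" is indeed false.
Since Yolanda is a knight, "if Tavi is a knight then Dana is a knave" needs to be True, which holds.
Kira is a knave, so "Dana is a knave" must be false — and it is.
As a knight, Iris's statement "if Tavi is a knave then Dana is a knight" should be True; it is.
As a knave, Tavi's statement "Tavi is a knave and Kira is a knight" should be false; it is.

Dana is a knight, Usha is a knave, Yolanda is a knight, Kira is a knave, Iris is a knight, and Tavi is a knave.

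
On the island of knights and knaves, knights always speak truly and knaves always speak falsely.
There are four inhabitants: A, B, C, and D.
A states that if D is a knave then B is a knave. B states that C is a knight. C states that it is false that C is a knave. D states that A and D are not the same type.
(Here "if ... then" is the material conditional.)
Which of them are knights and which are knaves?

Knights: B and C. Knaves: A and D.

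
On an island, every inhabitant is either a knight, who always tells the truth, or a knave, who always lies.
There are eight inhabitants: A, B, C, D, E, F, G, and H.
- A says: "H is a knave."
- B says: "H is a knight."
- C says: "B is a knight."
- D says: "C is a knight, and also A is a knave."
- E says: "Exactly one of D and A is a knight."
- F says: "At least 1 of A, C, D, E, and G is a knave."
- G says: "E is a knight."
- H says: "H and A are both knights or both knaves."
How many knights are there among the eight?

4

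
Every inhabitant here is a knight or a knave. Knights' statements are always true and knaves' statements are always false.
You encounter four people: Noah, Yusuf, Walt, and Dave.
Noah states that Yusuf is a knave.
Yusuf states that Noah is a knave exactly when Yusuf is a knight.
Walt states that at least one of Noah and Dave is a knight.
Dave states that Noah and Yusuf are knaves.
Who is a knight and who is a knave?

Noah is a knave, Yusuf is a knight, Walt is a knave, and Dave is a knave.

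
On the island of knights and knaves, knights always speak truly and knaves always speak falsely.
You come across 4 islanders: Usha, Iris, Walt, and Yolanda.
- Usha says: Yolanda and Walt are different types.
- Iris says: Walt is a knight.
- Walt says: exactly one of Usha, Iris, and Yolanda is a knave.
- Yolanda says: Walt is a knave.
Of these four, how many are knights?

The unique consistent assignment is Usha=knight, Iris=knight, Walt=knight, Yolanda=knave.
That has 3 knights.

3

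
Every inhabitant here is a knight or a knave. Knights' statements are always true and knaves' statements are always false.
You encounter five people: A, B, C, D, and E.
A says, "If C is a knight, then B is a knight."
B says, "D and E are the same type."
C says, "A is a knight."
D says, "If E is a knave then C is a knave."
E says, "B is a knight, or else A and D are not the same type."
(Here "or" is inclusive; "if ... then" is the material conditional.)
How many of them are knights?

5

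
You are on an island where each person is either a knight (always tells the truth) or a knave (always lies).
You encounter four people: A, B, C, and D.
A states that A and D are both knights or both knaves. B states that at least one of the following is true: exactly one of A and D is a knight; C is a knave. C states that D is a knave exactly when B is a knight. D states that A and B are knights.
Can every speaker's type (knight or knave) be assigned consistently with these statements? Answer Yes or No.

Yes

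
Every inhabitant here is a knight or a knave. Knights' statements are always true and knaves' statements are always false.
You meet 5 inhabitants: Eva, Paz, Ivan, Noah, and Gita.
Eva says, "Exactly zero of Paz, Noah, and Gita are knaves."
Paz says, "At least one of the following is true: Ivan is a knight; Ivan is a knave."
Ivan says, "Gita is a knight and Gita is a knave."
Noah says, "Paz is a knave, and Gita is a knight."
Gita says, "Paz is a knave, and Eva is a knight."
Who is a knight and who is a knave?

Knights: Paz. Knaves: Eva, Ivan, Noah, and Gita.

Suppose Eva is a knight. Then Eva's statement "exactly zero of Paz, Noah, and Gita are knaves" would have to be true. Checking the 16 ways to assign the others, none is consistent with every speaker.
(For instance, with Paz=knight, Ivan=knave, Noah=knave, Gita=knave, Eva's claim "exactly zero of Paz, Noah, and Gita are knaves" comes out false where it would need to be true.)
So Eva must be a knave, making "exactly zero of Paz, Noah, and Gita are knaves" false. Taking Eva=knave, Paz=knight, Ivan=knave, Noah=knave, Gita=knave, each remaining statement checks out:
  Paz (knight): "at least one of the following is true: Ivan is a knight; Ivan is a knave" — true. ✓
  Ivan (knave): "Gita is a knight and Gita is a knave" — false. ✓
  Noah (knave): "Paz is a knave, and Gita is a knight" — false. ✓
  Gita (knave): "Paz is a knave, and Eva is a knight" — false. ✓
This is the unique consistent assignment.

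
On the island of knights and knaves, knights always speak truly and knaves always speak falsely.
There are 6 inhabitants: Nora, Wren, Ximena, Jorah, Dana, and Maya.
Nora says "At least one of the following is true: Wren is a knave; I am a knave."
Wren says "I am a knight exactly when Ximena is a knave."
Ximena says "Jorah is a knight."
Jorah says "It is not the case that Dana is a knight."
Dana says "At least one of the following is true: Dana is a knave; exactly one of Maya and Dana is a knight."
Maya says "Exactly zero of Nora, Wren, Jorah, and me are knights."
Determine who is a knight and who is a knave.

Knights: Nora and Dana. Knaves: Wren, Ximena, Jorah, and Maya.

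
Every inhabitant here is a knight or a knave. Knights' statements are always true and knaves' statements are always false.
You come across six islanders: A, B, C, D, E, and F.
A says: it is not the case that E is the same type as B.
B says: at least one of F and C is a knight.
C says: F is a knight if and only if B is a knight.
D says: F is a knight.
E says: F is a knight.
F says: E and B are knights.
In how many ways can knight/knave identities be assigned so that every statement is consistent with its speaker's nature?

1

Consistent assignments:
  A=knave, B=knight, C=knight, D=knight, E=knight, F=knight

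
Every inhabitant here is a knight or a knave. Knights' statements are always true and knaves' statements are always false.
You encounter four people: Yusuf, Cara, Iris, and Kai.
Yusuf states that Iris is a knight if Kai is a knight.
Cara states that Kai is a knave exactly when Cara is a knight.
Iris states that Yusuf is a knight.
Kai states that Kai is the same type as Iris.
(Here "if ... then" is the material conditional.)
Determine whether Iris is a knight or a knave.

Iris is a knight.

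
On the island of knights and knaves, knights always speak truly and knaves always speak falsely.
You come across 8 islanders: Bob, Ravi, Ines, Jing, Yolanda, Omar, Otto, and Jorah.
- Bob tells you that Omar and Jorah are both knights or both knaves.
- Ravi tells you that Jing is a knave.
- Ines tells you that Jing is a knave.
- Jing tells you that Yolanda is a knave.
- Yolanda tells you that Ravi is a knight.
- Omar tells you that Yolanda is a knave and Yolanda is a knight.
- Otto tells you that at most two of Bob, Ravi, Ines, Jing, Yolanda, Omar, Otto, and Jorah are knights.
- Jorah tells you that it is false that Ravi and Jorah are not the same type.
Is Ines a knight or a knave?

Ines is a knight.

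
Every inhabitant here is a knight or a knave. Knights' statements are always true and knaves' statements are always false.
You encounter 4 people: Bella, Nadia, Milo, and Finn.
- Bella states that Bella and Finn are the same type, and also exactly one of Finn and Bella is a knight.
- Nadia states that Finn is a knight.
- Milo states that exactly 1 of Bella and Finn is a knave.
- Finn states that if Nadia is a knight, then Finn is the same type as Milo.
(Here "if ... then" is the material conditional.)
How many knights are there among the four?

3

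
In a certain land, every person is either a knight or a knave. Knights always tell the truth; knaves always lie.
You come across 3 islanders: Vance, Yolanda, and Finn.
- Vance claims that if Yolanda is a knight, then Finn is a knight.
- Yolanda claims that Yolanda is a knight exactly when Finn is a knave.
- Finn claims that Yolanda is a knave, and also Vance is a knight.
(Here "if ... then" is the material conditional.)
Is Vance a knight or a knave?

Consistent assignments: {Vance=knave, Yolanda=knight, Finn=knave}
In every consistent assignment, Vance is a knave.

Vance is a knave.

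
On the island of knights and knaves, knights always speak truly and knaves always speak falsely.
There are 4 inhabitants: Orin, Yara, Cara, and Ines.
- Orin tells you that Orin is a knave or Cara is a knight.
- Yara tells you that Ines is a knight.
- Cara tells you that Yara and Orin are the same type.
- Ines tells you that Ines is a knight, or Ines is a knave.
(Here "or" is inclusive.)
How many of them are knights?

4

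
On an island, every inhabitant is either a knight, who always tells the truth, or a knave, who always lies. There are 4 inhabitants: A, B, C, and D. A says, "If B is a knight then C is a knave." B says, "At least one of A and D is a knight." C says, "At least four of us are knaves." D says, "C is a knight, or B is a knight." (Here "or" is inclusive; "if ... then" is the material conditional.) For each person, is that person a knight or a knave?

Knights: A, B, and D. Knaves: C.

A (knight): "if B is a knight then C is a knave" — true. ✓
B is a knight, so "at least one of A and D is a knight" must be true — and it is.
Since C is a knave, "at least four of us are knaves" needs to be false, which holds.
As a knight, D's statement "C is a knight, or B is a knight" should be true; it is.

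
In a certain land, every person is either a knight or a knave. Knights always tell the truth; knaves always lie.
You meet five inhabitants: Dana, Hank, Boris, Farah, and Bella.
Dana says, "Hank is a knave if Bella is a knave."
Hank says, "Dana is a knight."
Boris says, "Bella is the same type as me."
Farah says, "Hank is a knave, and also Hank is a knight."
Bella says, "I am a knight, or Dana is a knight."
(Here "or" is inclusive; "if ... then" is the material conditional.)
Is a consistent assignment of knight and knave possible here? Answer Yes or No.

Yes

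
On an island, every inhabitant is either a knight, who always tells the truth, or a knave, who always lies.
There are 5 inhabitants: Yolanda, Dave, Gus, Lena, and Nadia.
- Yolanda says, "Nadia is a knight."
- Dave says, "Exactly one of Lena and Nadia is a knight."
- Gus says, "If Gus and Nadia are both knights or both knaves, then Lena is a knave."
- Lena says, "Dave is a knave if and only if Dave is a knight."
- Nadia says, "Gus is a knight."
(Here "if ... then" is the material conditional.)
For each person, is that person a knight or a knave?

Suppose Yolanda is a knave. Then Yolanda's statement "Nadia is a knight" would have to be false. Checking the 16 ways to assign the others, none is consistent with every speaker.
(For instance, with Dave=knight, Gus=knight, Lena=knave, Nadia=knight, Yolanda's claim "Nadia is a knight" comes out true where it would need to be false.)
So Yolanda must be a knight, making "Nadia is a knight" true. Taking Yolanda=knight, Dave=knight, Gus=knight, Lena=knave, Nadia=knight, each remaining statement checks out:
  Dave (knight): "exactly one of Lena and Nadia is a knight" — true. ✓
  Gus (knight): "if Gus and Nadia are both knights or both knaves, then Lena is a knave" — true. ✓
  Lena (knave): "Dave is a knave if and only if Dave is a knight" — false. ✓
  Nadia (knight): "Gus is a knight" — true. ✓
This is the unique consistent assignment.

Knights: Yolanda, Dave, Gus, and Nadia. Knaves: Lena.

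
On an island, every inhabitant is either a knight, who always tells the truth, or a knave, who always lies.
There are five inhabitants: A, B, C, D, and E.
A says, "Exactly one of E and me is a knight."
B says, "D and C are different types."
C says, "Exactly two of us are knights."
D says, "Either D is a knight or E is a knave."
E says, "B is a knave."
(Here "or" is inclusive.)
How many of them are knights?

3

The unique consistent assignment is A=knight, B=knight, C=knave, D=knight, E=knave.
That has 3 knights.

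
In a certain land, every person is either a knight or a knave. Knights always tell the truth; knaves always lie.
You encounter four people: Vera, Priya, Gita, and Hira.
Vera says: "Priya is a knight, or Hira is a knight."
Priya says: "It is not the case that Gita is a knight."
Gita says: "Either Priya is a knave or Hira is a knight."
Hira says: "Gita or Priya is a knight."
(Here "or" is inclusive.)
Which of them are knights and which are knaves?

As a knight, Vera's statement "Priya is a knight, or Hira is a knight" should be true; it is.
Priya (knave): "it is not the case that Gita is a knight" — False. ✓
Gita is a knight; "either Priya is a knave or Hira is a knight" is true, as required.
Hira is a knight, and the claim "Gita or Priya is a knight" is indeed true.

Knights: Vera, Gita, and Hira. Knaves: Priya.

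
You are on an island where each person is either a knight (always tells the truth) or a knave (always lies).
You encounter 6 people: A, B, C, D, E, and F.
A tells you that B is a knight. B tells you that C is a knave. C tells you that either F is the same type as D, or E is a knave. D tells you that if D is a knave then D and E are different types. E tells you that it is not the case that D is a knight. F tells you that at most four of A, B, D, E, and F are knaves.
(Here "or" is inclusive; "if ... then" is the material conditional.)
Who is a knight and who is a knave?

A is a knave, B is a knave, C is a knight, D is a knight, E is a knave, and F is a knight.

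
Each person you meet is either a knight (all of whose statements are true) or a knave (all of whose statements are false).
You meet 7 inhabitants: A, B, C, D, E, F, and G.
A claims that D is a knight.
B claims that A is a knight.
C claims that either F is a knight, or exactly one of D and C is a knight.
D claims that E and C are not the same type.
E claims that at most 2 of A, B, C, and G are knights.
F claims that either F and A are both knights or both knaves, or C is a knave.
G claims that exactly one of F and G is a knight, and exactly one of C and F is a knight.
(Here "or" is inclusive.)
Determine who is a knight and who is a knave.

A is a knight, B is a knight, C is a knight, D is a knight, E is a knave, F is a knight, and G is a knave.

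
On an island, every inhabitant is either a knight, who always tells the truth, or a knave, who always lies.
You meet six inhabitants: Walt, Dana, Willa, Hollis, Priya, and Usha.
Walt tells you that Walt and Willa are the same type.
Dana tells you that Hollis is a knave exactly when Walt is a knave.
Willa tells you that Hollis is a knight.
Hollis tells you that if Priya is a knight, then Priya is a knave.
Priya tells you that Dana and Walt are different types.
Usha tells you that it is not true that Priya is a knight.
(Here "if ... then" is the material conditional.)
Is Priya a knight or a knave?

Priya is a knave.

Consistent assignments: {Walt=knight, Dana=knight, Willa=knight, Hollis=knight, Priya=knave, Usha=knight}; {Walt=knave, Dana=knave, Willa=knight, Hollis=knight, Priya=knave, Usha=knight}
In every consistent assignment, Priya is a knave.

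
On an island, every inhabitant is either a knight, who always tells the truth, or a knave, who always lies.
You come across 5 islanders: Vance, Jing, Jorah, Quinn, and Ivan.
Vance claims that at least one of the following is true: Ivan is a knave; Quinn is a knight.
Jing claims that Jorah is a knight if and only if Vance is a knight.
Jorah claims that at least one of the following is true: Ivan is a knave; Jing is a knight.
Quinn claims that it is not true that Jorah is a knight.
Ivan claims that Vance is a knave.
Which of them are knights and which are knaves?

Knights: Vance, Jing, and Jorah. Knaves: Quinn and Ivan.

Suppose Vance is a knave. Then Vance's statement "at least one of the following is true: Ivan is a knave; Quinn is a knight" would have to be false. Checking the 16 ways to assign the others, none is consistent with every speaker.
(For instance, with Jing=knight, Jorah=knight, Quinn=knave, Ivan=knave, Vance's claim "at least one of the following is true: Ivan is a knave; Quinn is a knight" comes out true where it would need to be false.)
So Vance must be a knight, making "at least one of the following is true: Ivan is a knave; Quinn is a knight" true. Taking Vance=knight, Jing=knight, Jorah=knight, Quinn=knave, Ivan=knave, each remaining statement checks out:
  Jing (knight): "Jorah is a knight if and only if Vance is a knight" — true. ✓
  Jorah (knight): "at least one of the following is true: Ivan is a knave; Jing is a knight" — true. ✓
  Quinn (knave): "it is not true that Jorah is a knight" — false. ✓
  Ivan (knave): "Vance is a knave" — false. ✓
This is the unique consistent assignment.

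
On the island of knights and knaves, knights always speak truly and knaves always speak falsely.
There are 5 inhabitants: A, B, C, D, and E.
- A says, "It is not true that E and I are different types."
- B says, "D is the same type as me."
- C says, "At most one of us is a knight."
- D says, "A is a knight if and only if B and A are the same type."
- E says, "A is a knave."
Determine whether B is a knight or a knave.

B is a knight.

Consistent assignments: {A=knave, B=knight, C=knave, D=knight, E=knight}
In every consistent assignment, B is a knight.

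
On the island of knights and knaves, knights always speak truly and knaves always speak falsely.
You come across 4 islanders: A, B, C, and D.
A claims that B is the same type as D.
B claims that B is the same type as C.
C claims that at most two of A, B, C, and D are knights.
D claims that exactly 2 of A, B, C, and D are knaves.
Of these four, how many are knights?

The unique consistent assignment is A=knave, B=knave, C=knight, D=knight.
That has 2 knights.

2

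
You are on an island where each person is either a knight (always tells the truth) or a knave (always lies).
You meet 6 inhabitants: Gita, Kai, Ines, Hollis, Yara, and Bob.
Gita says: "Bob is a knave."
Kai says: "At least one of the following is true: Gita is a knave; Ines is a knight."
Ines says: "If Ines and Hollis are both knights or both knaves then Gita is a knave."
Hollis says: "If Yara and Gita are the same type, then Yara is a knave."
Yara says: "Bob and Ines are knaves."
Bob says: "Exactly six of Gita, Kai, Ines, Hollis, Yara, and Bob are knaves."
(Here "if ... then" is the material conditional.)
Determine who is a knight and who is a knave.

Since Gita is a knight, "Bob is a knave" needs to be True, which holds.
Kai is a knave, and the claim "at least one of the following is true: Gita is a knave; Ines is a knight" is indeed false.
Since Ines is a knave, "if Ines and Hollis are both knights or both knaves then Gita is a knave" needs to be false, which holds.
Hollis is a knave, so "if Yara and Gita are the same type, then Yara is a knave" must be false — and it is.
Yara is a knight, and the claim "Bob and Ines are knaves" is indeed True.
Bob (knave): "exactly six of Gita, Kai, Ines, Hollis, Yara, and Bob are knaves" — false. ✓

Knights: Gita and Yara. Knaves: Kai, Ines, Hollis, and Bob.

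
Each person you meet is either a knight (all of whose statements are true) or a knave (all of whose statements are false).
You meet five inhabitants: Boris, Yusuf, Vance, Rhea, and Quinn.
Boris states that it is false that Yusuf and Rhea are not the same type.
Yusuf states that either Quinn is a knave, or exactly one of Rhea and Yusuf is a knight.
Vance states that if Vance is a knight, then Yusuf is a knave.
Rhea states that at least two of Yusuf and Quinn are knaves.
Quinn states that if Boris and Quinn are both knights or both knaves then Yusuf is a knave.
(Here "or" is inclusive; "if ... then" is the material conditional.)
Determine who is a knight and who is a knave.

Boris is a knight, Yusuf is a knave, Vance is a knight, Rhea is a knave, and Quinn is a knight.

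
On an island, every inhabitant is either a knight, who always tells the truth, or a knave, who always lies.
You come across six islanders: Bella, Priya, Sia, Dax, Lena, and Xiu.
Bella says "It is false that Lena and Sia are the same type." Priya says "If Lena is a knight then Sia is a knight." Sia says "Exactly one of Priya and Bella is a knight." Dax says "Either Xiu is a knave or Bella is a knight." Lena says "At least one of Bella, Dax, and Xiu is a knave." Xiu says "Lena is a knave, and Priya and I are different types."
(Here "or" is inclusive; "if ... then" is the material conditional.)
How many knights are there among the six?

4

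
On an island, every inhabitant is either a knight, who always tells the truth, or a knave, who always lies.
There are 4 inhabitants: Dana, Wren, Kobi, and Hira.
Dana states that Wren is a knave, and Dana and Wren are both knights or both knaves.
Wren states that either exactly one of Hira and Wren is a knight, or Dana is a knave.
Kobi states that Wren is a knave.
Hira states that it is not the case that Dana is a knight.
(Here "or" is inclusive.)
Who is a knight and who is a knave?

Dana is a knave, Wren is a knight, Kobi is a knave, and Hira is a knight.

Dana is a knave, and the claim "Wren is a knave, and Dana and Wren are both knights or both knaves" is indeed False.
Wren is a knight, and the claim "either exactly one of Hira and Wren is a knight, or Dana is a knave" is indeed True.
Kobi is a knave; "Wren is a knave" is False, as required.
Hira is a knight, so "it is not the case that Dana is a knight" must be True — and it is.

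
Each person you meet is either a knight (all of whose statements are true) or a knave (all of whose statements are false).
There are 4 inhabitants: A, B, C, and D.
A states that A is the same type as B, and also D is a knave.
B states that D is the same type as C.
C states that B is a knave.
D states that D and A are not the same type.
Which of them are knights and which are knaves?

Since A is a knave, "A is the same type as B, and also D is a knave" needs to be False, which holds.
B is a knight, and the claim "D is the same type as C" is indeed True.
As a knave, C's statement "B is a knave" should be False; it is.
D is a knave, and the claim "D and A are not the same type" is indeed False.

A is a knave, B is a knight, C is a knave, and D is a knave.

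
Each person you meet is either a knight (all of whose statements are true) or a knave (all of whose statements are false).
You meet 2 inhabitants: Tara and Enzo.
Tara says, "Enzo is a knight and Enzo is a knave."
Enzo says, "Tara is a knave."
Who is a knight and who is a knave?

Suppose Tara is a knight. Then Tara's statement "Enzo is a knight and Enzo is a knave" would have to be true. Checking the 2 ways to assign the others, none is consistent with every speaker.
(For instance, with Enzo=knight, Tara's claim "Enzo is a knight and Enzo is a knave" comes out false where it would need to be true.)
So Tara must be a knave, making "Enzo is a knight and Enzo is a knave" false. Taking Tara=knave, Enzo=knight, each remaining statement checks out:
  Enzo (knight): "Tara is a knave" — true. ✓
This is the unique consistent assignment.

Tara is a knave and Enzo is a knight.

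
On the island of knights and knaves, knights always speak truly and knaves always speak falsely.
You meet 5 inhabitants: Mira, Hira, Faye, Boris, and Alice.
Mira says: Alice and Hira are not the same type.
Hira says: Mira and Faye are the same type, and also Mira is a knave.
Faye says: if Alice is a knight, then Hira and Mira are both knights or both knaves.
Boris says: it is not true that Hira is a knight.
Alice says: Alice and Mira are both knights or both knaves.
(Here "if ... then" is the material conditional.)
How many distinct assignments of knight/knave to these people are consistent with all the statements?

1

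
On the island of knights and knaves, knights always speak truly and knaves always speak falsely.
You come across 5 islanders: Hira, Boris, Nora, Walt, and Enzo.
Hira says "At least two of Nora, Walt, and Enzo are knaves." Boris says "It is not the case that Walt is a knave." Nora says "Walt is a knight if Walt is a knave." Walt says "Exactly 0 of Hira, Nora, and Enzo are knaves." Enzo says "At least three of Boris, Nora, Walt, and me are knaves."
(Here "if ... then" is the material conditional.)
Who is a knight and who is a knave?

Knights: Hira and Enzo. Knaves: Boris, Nora, and Walt.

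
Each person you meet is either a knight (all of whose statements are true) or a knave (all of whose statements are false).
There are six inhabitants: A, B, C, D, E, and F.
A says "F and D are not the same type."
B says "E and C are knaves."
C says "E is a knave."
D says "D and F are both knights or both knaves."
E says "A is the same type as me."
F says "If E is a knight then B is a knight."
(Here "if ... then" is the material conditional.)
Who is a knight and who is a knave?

A is a knight, so "F and D are not the same type" must be True — and it is.
As a knave, B's statement "E and C are knaves" should be False; it is.
C (knight): "E is a knave" — True. ✓
D is a knave, so "D and F are both knights or both knaves" must be False — and it is.
E is a knave, and the claim "A is the same type as me" is indeed False.
Since F is a knight, "if E is a knight then B is a knight" needs to be True, which holds.

Knights: A, C, and F. Knaves: B, D, and E.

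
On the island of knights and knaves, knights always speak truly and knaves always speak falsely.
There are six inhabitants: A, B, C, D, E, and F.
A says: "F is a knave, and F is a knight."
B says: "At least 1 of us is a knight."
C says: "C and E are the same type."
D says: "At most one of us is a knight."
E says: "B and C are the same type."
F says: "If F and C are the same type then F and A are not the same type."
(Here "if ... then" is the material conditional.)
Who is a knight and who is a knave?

Knights: B, C, E, and F. Knaves: A and D.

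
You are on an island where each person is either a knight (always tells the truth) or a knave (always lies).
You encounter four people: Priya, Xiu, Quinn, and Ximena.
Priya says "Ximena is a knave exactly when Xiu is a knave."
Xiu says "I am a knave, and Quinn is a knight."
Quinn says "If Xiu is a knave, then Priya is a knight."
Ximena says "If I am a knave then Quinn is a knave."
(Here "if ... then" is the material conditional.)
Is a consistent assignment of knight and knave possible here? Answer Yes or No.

Yes

One consistent assignment: Priya=knave, Xiu=knave, Quinn=knave, Ximena=knight.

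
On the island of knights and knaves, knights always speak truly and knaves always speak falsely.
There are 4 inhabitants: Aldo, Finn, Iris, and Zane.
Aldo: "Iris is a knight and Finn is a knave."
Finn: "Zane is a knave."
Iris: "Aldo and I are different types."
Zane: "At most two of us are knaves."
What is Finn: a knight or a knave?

Finn is a knight.

Consistent assignments: {Aldo=knave, Finn=knight, Iris=knave, Zane=knave}
In every consistent assignment, Finn is a knight.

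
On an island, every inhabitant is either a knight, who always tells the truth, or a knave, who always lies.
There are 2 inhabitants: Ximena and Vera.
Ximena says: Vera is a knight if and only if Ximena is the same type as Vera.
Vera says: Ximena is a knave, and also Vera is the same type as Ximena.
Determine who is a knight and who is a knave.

Knights: Ximena. Knaves: Vera.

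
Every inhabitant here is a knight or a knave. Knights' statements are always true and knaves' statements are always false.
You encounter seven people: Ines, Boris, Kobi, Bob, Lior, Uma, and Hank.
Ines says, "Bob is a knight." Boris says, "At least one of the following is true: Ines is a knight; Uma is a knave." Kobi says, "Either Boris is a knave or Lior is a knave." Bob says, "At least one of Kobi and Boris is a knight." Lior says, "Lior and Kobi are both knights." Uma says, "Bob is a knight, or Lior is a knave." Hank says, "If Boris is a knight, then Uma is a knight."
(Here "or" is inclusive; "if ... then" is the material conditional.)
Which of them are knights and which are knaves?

Ines is a knight, Boris is a knight, Kobi is a knight, Bob is a knight, Lior is a knave, Uma is a knight, and Hank is a knight.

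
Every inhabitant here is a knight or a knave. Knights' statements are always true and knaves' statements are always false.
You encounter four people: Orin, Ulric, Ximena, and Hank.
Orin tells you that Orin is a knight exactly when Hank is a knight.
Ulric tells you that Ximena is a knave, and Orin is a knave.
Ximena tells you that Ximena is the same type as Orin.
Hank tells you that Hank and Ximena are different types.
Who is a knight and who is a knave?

Orin is a knight, Ulric is a knave, Ximena is a knave, and Hank is a knight.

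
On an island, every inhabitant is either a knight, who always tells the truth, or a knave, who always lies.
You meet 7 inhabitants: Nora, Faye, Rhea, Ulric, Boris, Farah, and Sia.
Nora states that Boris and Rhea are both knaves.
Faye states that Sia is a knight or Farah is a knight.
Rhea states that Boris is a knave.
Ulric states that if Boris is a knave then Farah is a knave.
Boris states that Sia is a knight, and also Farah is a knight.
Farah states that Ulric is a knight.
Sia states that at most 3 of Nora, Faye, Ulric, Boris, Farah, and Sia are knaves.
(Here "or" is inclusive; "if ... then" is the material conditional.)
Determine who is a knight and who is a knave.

Nora is a knave, Faye is a knight, Rhea is a knave, Ulric is a knight, Boris is a knight, Farah is a knight, and Sia is a knight.

Since Nora is a knave, "Boris and Rhea are both knaves" needs to be false, which holds.
Faye is a knight, and the claim "Sia is a knight or Farah is a knight" is indeed True.
As a knave, Rhea's statement "Boris is a knave" should be false; it is.
Since Ulric is a knight, "if Boris is a knave then Farah is a knave" needs to be True, which holds.
Boris (knight): "Sia is a knight, and also Farah is a knight" — True. ✓
Since Farah is a knight, "Ulric is a knight" needs to be True, which holds.
Sia is a knight; "at most 3 of Nora, Faye, Ulric, Boris, Farah, and Sia are knaves" is True, as required.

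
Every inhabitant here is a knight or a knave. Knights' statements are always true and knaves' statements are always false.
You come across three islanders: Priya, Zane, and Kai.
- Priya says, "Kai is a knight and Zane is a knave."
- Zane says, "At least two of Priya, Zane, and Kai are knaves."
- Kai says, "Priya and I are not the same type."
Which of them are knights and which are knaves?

Knights: Zane. Knaves: Priya and Kai.

Suppose Priya is a knight. Then Priya's statement "Kai is a knight and Zane is a knave" would have to be true. Checking the 4 ways to assign the others, none is consistent with every speaker.
(For instance, with Zane=knight, Kai=knave, Priya's claim "Kai is a knight and Zane is a knave" comes out false where it would need to be true.)
So Priya must be a knave, making "Kai is a knight and Zane is a knave" false. Taking Priya=knave, Zane=knight, Kai=knave, each remaining statement checks out:
  Zane (knight): "at least two of Priya, Zane, and Kai are knaves" — true. ✓
  Kai (knave): "Priya and I are not the same type" — false. ✓
This is the unique consistent assignment.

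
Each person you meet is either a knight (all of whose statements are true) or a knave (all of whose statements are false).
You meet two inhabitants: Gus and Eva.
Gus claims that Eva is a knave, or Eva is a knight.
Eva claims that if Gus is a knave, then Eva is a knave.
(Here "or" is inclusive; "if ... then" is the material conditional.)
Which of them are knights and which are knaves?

Gus is a knight and Eva is a knight.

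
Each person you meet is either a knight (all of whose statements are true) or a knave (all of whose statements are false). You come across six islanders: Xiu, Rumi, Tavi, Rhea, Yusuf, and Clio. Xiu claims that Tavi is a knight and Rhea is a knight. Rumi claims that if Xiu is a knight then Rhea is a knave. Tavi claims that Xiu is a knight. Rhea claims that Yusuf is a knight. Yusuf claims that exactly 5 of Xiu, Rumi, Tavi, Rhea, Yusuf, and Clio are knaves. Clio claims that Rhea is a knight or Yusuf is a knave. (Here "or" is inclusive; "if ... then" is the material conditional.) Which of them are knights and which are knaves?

Xiu is a knave, Rumi is a knight, Tavi is a knave, Rhea is a knave, Yusuf is a knave, and Clio is a knight.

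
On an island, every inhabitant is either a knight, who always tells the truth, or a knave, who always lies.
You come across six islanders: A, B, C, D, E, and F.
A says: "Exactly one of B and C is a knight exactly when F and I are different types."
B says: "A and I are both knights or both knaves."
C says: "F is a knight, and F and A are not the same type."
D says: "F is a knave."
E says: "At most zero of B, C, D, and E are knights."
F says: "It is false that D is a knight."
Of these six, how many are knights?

3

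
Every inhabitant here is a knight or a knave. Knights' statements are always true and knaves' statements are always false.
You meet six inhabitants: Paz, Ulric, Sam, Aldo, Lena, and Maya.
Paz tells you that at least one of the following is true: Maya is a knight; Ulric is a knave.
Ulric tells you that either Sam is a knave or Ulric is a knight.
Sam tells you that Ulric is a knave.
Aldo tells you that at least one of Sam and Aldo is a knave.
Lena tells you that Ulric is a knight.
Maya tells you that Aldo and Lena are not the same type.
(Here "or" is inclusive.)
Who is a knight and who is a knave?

Paz is a knave, Ulric is a knight, Sam is a knave, Aldo is a knight, Lena is a knight, and Maya is a knave.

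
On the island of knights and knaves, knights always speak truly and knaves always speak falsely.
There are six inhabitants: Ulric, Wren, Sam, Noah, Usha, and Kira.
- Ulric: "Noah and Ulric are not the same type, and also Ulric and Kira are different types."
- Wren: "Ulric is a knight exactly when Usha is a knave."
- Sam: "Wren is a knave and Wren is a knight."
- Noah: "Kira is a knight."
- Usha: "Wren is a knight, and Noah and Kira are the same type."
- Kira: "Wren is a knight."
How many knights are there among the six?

The unique consistent assignment is Ulric=knave, Wren=knave, Sam=knave, Noah=knave, Usha=knave, Kira=knave.
That has 0 knights.

0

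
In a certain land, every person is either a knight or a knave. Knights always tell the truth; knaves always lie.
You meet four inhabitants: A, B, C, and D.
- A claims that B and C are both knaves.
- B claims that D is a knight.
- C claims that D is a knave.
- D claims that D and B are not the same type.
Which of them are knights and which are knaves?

A is a knave, B is a knave, C is a knight, and D is a knave.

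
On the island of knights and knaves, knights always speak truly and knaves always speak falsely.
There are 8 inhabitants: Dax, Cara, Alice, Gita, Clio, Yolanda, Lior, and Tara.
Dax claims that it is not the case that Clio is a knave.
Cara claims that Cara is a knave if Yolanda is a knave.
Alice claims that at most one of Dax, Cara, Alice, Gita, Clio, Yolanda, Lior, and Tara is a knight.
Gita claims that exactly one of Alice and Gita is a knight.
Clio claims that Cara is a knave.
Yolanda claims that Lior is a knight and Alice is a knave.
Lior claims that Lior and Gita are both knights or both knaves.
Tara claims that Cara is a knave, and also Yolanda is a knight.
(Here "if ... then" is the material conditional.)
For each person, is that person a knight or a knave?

Dax is a knave, Cara is a knight, Alice is a knave, Gita is a knight, Clio is a knave, Yolanda is a knight, Lior is a knight, and Tara is a knave.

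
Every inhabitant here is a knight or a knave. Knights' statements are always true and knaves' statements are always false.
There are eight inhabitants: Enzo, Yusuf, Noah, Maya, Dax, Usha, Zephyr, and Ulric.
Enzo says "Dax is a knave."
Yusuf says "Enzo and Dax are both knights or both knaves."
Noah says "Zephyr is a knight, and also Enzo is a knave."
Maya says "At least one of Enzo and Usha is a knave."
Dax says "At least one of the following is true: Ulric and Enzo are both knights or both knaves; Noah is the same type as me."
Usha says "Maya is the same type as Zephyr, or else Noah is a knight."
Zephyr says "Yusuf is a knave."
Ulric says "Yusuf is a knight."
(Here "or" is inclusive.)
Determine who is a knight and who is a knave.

Enzo is a knave; "Dax is a knave" is false, as required.
Yusuf is a knave, and the claim "Enzo and Dax are both knights or both knaves" is indeed false.
Noah (knight): "Zephyr is a knight, and also Enzo is a knave" — true. ✓
As a knight, Maya's statement "at least one of Enzo and Usha is a knave" should be true; it is.
Dax (knight): "at least one of the following is true: Ulric and Enzo are both knights or both knaves; Noah is the same type as me" — true. ✓
Usha (knight): "Maya is the same type as Zephyr, or else Noah is a knight" — true. ✓
Zephyr is a knight; "Yusuf is a knave" is true, as required.
Ulric is a knave; "Yusuf is a knight" is false, as required.

Knights: Noah, Maya, Dax, Usha, and Zephyr. Knaves: Enzo, Yusuf, and Ulric.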